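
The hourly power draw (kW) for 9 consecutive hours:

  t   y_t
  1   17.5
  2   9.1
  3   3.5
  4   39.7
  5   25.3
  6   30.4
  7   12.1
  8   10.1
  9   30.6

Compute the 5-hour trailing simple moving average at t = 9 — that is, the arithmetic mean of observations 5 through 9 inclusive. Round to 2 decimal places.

Sum of periods 5–9: 25.3 + 30.4 + 12.1 + 10.1 + 30.6 = 108.5
Divide by 5: 108.5 / 5 = 21.70

21.70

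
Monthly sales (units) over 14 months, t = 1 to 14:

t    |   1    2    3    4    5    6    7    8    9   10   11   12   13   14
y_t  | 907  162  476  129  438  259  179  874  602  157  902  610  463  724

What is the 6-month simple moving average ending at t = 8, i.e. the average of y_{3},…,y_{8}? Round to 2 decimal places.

Sum of periods 3–8: 476 + 129 + 438 + 259 + 179 + 874 = 2355
Divide by 6: 2355 / 6 = 392.50

392.50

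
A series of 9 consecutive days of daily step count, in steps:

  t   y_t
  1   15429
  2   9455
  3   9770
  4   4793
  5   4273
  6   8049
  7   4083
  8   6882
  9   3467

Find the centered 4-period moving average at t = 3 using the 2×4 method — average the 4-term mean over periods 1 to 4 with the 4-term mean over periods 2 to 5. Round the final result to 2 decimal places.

Sum over 1–4: 15429 + 9455 + 9770 + 4793 = 39447
Sum over 2–5: 9455 + 9770 + 4793 + 4273 = 28291
CMA at t=3 = (39447 + 28291) / (2·4) = 67738 / 8 = 8467.25

8467.25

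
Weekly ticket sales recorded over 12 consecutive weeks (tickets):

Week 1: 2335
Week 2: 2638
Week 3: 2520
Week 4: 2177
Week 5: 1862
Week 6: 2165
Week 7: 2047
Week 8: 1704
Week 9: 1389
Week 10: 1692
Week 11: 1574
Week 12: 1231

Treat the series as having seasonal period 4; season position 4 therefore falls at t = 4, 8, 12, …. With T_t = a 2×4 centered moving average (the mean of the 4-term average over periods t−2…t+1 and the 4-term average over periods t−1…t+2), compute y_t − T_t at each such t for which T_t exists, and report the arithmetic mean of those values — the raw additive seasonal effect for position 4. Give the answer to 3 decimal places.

Season position 4 occurs at t = 4, 8 (where T_t is defined).
t=4: T_4 = 2240.12500; y_4 − T_4 = 2177 − 2240.12500 = -63.12500
t=8: T_8 = 1767.12500; y_8 − T_8 = 1704 − 1767.12500 = -63.12500
Mean deviation: (-63.12500 + -63.12500) / 2 = -63.125

-63.125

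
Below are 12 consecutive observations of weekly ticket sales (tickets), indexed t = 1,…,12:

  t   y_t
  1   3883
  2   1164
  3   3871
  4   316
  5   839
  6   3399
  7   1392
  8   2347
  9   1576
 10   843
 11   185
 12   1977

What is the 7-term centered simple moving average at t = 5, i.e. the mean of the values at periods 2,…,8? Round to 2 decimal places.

Sum of periods 2–8: 1164 + 3871 + 316 + 839 + 3399 + 1392 + 2347 = 13328
Divide by 7: 13328 / 7 = 1904.00

1904.00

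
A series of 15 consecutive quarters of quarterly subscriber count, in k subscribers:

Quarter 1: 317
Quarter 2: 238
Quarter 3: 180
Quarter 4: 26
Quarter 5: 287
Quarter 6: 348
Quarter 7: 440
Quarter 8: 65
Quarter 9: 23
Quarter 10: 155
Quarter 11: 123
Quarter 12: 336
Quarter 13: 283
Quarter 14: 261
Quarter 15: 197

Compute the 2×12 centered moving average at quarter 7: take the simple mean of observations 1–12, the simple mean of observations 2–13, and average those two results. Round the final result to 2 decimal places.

Sum over 1–12: 317 + 238 + 180 + 26 + 287 + 348 + 440 + 65 + 23 + 155 + 123 + 336 = 2538
Sum over 2–13: 238 + 180 + 26 + 287 + 348 + 440 + 65 + 23 + 155 + 123 + 336 + 283 = 2504
CMA at t=7 = (2538 + 2504) / (2·12) = 5042 / 24 = 210.08

210.08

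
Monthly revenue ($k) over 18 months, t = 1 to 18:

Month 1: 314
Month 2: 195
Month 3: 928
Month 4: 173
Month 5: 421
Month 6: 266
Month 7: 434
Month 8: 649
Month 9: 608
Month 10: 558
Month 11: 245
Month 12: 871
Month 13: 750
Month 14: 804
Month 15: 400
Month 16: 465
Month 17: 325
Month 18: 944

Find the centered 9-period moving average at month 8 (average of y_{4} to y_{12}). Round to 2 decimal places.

469.44

Sum of periods 4–12: 173 + 421 + 266 + 434 + 649 + 608 + 558 + 245 + 871 = 4225
Divide by 9: 4225 / 9 = 469.44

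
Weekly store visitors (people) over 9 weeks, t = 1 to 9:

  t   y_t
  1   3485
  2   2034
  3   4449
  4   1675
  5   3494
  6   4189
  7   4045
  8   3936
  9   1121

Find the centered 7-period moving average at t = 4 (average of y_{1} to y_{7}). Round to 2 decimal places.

3338.71

Sum of periods 1–7: 3485 + 2034 + 4449 + 1675 + 3494 + 4189 + 4045 = 23371
Divide by 7: 23371 / 7 = 3338.71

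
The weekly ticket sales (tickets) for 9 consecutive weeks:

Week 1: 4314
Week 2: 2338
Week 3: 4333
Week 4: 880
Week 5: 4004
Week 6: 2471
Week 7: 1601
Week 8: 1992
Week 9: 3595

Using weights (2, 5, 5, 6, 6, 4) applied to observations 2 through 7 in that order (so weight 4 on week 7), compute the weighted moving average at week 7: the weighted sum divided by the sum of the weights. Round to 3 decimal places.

2714.107

Weighted sum: 2·2338 + 5·4333 + 5·880 + 6·4004 + 6·2471 + 4·1601 = 4676 + 21665 + 4400 + 24024 + 14826 + 6404 = 75995
Weight total: 2 + 5 + 5 + 6 + 6 + 4 = 28
WMA = 75995 / 28 = 2714.107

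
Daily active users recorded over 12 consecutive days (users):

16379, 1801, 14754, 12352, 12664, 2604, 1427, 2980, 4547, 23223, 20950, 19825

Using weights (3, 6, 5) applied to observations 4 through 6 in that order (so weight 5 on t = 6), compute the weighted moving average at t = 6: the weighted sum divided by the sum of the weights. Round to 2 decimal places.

Weighted sum: 3·12352 + 6·12664 + 5·2604 = 37056 + 75984 + 13020 = 126060
Weight total: 3 + 6 + 5 = 14
WMA = 126060 / 14 = 9004.29

9004.29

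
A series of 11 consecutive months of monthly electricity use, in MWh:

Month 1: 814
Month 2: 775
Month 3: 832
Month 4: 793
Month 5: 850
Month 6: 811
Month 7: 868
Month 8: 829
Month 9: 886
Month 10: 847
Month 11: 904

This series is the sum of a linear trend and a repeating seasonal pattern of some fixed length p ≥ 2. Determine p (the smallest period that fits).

First differences y_{t+1} − y_t: -39, 57, -39, 57, -39, 57, …
The difference pattern repeats every 2 terms and not for any smaller step, so p = 2.

2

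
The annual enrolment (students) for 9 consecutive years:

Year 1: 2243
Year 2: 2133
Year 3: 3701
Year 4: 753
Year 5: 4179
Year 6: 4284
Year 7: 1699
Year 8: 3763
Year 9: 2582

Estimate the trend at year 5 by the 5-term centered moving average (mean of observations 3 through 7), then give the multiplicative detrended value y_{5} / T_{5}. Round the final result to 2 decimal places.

Trend T_5 = (3701 + 753 + 4179 + 4284 + 1699) / 5 = 14616/5 = 2923.2000
Ratio to trend: 4179 / 2923.2000 = 1.43

1.43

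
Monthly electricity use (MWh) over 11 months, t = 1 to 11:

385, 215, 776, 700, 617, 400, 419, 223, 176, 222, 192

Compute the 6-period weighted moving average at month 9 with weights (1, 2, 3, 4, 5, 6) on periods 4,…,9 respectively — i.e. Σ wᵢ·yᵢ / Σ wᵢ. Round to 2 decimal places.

Weighted sum: 1·700 + 2·617 + 3·400 + 4·419 + 5·223 + 6·176 = 700 + 1234 + 1200 + 1676 + 1115 + 1056 = 6981
Weight total: 1 + 2 + 3 + 4 + 5 + 6 = 21
WMA = 6981 / 21 = 332.43

332.43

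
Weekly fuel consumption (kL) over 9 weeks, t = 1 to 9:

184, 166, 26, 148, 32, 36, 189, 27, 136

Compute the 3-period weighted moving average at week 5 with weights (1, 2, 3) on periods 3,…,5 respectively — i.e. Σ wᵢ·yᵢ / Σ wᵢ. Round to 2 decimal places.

Weighted sum: 1·26 + 2·148 + 3·32 = 26 + 296 + 96 = 418
Weight total: 1 + 2 + 3 = 6
WMA = 418 / 6 = 69.67

69.67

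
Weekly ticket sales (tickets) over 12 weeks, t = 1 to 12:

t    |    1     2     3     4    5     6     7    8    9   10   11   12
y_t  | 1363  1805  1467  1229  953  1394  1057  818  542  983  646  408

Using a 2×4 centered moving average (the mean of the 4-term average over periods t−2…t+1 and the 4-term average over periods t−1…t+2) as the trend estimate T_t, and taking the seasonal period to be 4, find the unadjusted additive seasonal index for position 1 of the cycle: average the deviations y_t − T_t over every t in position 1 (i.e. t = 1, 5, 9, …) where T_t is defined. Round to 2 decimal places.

-256.56

Season position 1 occurs at t = 5, 9 (where T_t is defined).
t=5: T_5 = 1209.5000; y_5 − T_5 = 953 − 1209.5000 = -256.5000
t=9: T_9 = 798.6250; y_9 − T_9 = 542 − 798.6250 = -256.6250
Mean deviation: (-256.5000 + -256.6250) / 2 = -256.56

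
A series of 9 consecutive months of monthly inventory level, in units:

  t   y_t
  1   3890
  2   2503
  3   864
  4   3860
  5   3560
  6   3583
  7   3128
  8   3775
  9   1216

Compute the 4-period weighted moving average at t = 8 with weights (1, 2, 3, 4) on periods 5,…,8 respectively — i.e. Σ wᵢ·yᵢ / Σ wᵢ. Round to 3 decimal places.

3521.000

Weighted sum: 1·3560 + 2·3583 + 3·3128 + 4·3775 = 3560 + 7166 + 9384 + 15100 = 35210
Weight total: 1 + 2 + 3 + 4 = 10
WMA = 35210 / 10 = 3521.000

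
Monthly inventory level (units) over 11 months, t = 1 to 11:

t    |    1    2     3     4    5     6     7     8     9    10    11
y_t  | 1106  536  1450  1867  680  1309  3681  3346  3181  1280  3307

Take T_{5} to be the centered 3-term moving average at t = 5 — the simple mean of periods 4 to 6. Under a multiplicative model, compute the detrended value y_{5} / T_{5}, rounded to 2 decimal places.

0.53

Trend T_5 = (1867 + 680 + 1309) / 3 = 3856/3 = 1285.3333
Ratio to trend: 680 / 1285.3333 = 0.53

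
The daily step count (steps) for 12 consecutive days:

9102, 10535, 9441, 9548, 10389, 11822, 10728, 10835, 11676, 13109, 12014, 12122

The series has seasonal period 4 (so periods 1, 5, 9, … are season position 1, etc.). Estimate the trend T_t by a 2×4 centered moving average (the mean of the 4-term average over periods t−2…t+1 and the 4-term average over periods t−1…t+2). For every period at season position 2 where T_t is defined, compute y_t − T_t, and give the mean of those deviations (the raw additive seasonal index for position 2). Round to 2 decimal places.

1039.50

Season position 2 occurs at t = 6, 10 (where T_t is defined).
t=6: T_6 = 10782.6250; y_6 − T_6 = 11822 − 10782.6250 = 1039.3750
t=10: T_10 = 12069.3750; y_10 − T_10 = 13109 − 12069.3750 = 1039.6250
Mean deviation: (1039.3750 + 1039.6250) / 2 = 1039.50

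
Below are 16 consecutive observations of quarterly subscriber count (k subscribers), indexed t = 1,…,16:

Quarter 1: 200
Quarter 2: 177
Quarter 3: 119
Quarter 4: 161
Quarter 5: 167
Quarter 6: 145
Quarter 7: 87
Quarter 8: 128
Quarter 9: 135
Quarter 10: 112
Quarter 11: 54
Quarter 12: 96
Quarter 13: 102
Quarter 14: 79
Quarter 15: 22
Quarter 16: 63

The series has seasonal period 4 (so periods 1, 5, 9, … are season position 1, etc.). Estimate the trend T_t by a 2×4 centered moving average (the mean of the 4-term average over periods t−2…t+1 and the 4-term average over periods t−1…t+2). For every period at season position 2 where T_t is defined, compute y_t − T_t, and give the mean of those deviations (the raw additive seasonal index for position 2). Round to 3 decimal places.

8.750

Season position 2 occurs at t = 6, 10, 14 (where T_t is defined).
t=6: T_6 = 135.87500; y_6 − T_6 = 145 − 135.87500 = 9.12500
t=10: T_10 = 103.25000; y_10 − T_10 = 112 − 103.25000 = 8.75000
t=14: T_14 = 70.62500; y_14 − T_14 = 79 − 70.62500 = 8.37500
Mean deviation: (9.12500 + 8.75000 + 8.37500) / 3 = 8.750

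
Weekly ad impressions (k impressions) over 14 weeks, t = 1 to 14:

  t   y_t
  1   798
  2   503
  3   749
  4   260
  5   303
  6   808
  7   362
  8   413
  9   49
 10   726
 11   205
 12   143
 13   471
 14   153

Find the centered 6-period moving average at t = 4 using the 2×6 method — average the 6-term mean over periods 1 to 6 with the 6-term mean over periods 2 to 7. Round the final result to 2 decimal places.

Sum over 1–6: 798 + 503 + 749 + 260 + 303 + 808 = 3421
Sum over 2–7: 503 + 749 + 260 + 303 + 808 + 362 = 2985
CMA at t=4 = (3421 + 2985) / (2·6) = 6406 / 12 = 533.83

533.83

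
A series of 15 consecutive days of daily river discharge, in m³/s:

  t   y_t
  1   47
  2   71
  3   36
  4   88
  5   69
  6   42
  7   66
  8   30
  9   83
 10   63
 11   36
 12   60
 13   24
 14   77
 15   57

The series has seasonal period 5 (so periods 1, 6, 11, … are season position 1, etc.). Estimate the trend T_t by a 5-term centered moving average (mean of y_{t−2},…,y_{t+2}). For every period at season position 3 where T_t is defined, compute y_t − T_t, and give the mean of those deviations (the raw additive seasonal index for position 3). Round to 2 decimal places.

Season position 3 occurs at t = 3, 8, 13 (where T_t is defined).
t=3: T_3 = 62.2000; y_3 − T_3 = 36 − 62.2000 = -26.2000
t=8: T_8 = 56.8000; y_8 − T_8 = 30 − 56.8000 = -26.8000
t=13: T_13 = 50.8000; y_13 − T_13 = 24 − 50.8000 = -26.8000
Mean deviation: (-26.2000 + -26.8000 + -26.8000) / 3 = -26.60

-26.60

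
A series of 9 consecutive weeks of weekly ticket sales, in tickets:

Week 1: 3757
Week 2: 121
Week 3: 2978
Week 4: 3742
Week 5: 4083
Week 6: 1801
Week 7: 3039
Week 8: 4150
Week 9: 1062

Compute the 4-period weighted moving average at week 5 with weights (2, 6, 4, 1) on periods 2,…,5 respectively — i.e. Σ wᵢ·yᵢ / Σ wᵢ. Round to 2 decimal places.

Weighted sum: 2·121 + 6·2978 + 4·3742 + 1·4083 = 242 + 17868 + 14968 + 4083 = 37161
Weight total: 2 + 6 + 4 + 1 = 13
WMA = 37161 / 13 = 2858.54

2858.54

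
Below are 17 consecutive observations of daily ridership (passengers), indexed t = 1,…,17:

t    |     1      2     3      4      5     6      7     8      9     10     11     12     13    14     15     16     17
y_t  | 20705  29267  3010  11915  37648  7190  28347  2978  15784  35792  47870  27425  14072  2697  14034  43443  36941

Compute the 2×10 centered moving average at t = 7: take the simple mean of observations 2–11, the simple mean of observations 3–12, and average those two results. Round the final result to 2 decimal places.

21888.00

Sum over 2–11: 29267 + 3010 + 11915 + 37648 + 7190 + 28347 + 2978 + 15784 + 35792 + 47870 = 219801
Sum over 3–12: 3010 + 11915 + 37648 + 7190 + 28347 + 2978 + 15784 + 35792 + 47870 + 27425 = 217959
CMA at t=7 = (219801 + 217959) / (2·10) = 437760 / 20 = 21888.00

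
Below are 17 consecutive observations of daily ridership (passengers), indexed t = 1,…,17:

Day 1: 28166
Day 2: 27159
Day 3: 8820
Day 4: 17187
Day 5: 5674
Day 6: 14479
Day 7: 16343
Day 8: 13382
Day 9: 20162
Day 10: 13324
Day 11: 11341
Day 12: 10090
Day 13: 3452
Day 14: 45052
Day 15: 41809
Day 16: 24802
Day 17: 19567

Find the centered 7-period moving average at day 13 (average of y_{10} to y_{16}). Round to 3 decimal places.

21410.000

Sum of periods 10–16: 13324 + 11341 + 10090 + 3452 + 45052 + 41809 + 24802 = 149870
Divide by 7: 149870 / 7 = 21410.000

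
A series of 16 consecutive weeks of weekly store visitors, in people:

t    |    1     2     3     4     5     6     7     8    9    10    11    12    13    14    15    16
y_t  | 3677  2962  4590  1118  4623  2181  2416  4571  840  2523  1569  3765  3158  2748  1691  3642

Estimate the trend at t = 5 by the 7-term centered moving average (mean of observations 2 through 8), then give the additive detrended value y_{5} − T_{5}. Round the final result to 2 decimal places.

1414.29

Trend T_5 = (2962 + 4590 + 1118 + 4623 + 2181 + 2416 + 4571) / 7 = 22461/7 = 3208.7143
Detrended value: 4623 − 3208.7143 = 1414.29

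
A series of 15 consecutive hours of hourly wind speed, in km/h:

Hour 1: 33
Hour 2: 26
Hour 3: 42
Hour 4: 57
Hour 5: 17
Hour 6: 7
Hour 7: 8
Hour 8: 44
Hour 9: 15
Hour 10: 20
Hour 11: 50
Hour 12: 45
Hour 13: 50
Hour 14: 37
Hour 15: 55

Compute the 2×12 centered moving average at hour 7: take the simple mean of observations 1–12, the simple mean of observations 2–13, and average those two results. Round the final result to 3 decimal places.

31.042

Sum over 1–12: 33 + 26 + 42 + 57 + 17 + 7 + 8 + 44 + 15 + 20 + 50 + 45 = 364
Sum over 2–13: 26 + 42 + 57 + 17 + 7 + 8 + 44 + 15 + 20 + 50 + 45 + 50 = 381
CMA at t=7 = (364 + 381) / (2·12) = 745 / 24 = 31.042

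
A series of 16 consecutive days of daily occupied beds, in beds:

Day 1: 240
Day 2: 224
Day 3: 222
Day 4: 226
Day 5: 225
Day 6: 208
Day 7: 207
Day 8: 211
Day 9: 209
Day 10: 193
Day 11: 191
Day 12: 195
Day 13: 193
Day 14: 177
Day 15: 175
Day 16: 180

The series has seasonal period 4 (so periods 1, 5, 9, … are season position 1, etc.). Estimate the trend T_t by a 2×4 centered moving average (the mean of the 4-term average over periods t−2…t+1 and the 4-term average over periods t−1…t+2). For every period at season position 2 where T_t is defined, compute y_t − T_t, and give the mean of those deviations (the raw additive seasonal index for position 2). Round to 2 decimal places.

-6.25

Season position 2 occurs at t = 6, 10, 14 (where T_t is defined).
t=6: T_6 = 214.6250; y_6 − T_6 = 208 − 214.6250 = -6.6250
t=10: T_10 = 199.0000; y_10 − T_10 = 193 − 199.0000 = -6.0000
t=14: T_14 = 183.1250; y_14 − T_14 = 177 − 183.1250 = -6.1250
Mean deviation: (-6.6250 + -6.0000 + -6.1250) / 3 = -6.25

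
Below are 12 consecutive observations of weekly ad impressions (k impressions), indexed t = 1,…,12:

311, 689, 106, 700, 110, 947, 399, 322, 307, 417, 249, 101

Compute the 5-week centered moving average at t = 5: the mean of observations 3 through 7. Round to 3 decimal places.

Sum of periods 3–7: 106 + 700 + 110 + 947 + 399 = 2262
Divide by 5: 2262 / 5 = 452.400

452.400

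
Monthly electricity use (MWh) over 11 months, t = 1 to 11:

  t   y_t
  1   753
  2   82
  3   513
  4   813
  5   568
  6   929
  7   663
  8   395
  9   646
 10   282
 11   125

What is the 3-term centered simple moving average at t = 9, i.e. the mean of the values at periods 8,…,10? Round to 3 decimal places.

Sum of periods 8–10: 395 + 646 + 282 = 1323
Divide by 3: 1323 / 3 = 441.000

441.000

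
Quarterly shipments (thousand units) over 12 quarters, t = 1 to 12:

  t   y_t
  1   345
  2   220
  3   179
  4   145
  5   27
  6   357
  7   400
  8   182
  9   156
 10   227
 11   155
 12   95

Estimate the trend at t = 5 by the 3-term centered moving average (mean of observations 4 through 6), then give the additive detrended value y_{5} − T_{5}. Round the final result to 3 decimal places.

-149.333

Trend T_5 = (145 + 27 + 357) / 3 = 529/3 = 176.33333
Detrended value: 27 − 176.33333 = -149.333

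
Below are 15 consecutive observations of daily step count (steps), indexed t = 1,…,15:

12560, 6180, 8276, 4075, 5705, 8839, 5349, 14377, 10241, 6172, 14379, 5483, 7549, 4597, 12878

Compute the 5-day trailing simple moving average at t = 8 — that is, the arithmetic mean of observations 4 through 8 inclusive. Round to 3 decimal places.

Sum of periods 4–8: 4075 + 5705 + 8839 + 5349 + 14377 = 38345
Divide by 5: 38345 / 5 = 7669.000

7669.000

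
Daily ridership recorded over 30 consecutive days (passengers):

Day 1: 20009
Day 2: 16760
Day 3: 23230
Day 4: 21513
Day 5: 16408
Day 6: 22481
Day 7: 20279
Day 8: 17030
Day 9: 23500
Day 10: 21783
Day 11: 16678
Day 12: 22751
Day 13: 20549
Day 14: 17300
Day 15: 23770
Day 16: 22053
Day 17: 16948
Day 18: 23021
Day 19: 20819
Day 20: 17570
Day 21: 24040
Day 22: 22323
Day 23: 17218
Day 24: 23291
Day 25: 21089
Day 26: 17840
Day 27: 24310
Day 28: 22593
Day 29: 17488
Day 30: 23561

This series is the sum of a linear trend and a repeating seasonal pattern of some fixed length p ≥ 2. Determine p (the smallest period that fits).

6

First differences y_{t+1} − y_t: -3249, 6470, -1717, -5105, 6073, -2202, -3249, 6470, -1717, -5105, 6073, -2202, -3249, 6470, …
The difference pattern repeats every 6 terms and not for any smaller step, so p = 6.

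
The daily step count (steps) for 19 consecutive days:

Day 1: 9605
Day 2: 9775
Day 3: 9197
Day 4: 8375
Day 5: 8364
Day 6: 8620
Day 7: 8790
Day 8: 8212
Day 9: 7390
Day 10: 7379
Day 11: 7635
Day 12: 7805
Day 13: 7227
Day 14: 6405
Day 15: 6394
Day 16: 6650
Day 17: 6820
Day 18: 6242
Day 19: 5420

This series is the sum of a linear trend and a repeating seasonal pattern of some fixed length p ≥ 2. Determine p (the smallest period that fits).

5

First differences y_{t+1} − y_t: 170, -578, -822, -11, 256, 170, -578, -822, -11, 256, 170, -578, …
The difference pattern repeats every 5 terms and not for any smaller step, so p = 5.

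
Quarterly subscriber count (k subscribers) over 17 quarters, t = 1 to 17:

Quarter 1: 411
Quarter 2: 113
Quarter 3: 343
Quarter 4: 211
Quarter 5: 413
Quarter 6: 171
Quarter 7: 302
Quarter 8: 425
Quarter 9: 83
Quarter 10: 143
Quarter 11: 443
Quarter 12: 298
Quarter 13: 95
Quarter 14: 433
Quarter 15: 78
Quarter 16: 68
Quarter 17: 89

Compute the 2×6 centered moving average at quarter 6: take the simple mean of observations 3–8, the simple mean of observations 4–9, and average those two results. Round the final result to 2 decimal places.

289.17

Sum over 3–8: 343 + 211 + 413 + 171 + 302 + 425 = 1865
Sum over 4–9: 211 + 413 + 171 + 302 + 425 + 83 = 1605
CMA at t=6 = (1865 + 1605) / (2·6) = 3470 / 12 = 289.17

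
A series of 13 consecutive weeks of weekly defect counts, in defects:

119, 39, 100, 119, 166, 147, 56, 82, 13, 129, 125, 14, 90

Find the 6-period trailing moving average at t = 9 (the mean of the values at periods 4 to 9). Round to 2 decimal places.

Sum of periods 4–9: 119 + 166 + 147 + 56 + 82 + 13 = 583
Divide by 6: 583 / 6 = 97.17

97.17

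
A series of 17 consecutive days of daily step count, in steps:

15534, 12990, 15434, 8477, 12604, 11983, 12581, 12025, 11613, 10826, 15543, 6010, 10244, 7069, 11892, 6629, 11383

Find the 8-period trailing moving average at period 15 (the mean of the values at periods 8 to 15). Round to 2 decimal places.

Sum of periods 8–15: 12025 + 11613 + 10826 + 15543 + 6010 + 10244 + 7069 + 11892 = 85222
Divide by 8: 85222 / 8 = 10652.75

10652.75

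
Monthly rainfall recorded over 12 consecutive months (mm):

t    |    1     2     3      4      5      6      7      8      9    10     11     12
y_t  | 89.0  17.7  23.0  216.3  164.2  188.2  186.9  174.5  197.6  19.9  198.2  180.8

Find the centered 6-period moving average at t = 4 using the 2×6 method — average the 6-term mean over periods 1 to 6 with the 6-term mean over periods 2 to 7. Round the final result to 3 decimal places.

Sum over 1–6: 89.0 + 17.7 + 23.0 + 216.3 + 164.2 + 188.2 = 698.4
Sum over 2–7: 17.7 + 23.0 + 216.3 + 164.2 + 188.2 + 186.9 = 796.3
CMA at t=4 = (698.4 + 796.3) / (2·6) = 1494.7 / 12 = 124.558

124.558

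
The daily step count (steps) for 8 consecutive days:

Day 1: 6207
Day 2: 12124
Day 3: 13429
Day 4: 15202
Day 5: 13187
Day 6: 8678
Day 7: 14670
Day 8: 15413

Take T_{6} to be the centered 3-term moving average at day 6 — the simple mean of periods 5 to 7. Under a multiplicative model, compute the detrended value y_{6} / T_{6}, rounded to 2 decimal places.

0.71

Trend T_6 = (13187 + 8678 + 14670) / 3 = 36535/3 = 12178.3333
Ratio to trend: 8678 / 12178.3333 = 0.71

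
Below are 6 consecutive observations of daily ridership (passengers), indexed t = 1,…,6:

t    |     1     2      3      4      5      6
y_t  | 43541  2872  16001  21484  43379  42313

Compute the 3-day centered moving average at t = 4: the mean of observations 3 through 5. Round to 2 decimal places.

Sum of periods 3–5: 16001 + 21484 + 43379 = 80864
Divide by 3: 80864 / 3 = 26954.67

26954.67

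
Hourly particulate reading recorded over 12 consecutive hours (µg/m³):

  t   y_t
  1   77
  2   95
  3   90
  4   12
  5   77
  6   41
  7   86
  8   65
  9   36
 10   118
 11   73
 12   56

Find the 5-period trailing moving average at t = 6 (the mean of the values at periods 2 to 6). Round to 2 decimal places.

Sum of periods 2–6: 95 + 90 + 12 + 77 + 41 = 315
Divide by 5: 315 / 5 = 63.00

63.00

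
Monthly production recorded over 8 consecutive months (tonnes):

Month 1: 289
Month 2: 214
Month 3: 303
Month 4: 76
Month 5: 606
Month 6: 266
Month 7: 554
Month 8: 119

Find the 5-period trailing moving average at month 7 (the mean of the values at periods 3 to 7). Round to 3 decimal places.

361.000

Sum of periods 3–7: 303 + 76 + 606 + 266 + 554 = 1805
Divide by 5: 1805 / 5 = 361.000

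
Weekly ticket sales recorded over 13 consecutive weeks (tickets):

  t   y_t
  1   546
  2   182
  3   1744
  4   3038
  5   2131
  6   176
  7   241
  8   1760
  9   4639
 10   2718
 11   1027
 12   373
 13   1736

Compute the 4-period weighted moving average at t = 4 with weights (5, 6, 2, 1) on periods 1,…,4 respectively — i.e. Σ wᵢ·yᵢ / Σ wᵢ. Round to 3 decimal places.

739.143

Weighted sum: 5·546 + 6·182 + 2·1744 + 1·3038 = 2730 + 1092 + 3488 + 3038 = 10348
Weight total: 5 + 6 + 2 + 1 = 14
WMA = 10348 / 14 = 739.143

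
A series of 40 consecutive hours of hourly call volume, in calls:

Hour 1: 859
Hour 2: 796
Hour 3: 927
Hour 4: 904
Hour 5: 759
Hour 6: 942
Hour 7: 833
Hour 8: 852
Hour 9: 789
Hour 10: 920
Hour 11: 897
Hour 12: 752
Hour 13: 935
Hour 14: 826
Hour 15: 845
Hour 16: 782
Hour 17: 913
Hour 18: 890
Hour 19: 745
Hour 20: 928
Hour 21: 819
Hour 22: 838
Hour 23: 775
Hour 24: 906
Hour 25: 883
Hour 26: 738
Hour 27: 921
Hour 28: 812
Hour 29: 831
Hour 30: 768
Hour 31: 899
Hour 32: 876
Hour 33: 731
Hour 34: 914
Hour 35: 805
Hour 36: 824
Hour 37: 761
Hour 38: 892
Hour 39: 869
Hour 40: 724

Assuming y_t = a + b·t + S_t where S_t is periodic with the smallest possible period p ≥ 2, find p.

7

First differences y_{t+1} − y_t: -63, 131, -23, -145, 183, -109, 19, -63, 131, -23, -145, 183, -109, 19, -63, 131, …
The difference pattern repeats every 7 terms and not for any smaller step, so p = 7.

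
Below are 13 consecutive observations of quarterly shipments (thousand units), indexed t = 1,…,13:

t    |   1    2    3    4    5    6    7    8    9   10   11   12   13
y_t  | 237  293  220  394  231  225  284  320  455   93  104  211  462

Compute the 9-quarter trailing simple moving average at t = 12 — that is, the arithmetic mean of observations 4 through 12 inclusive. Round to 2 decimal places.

Sum of periods 4–12: 394 + 231 + 225 + 284 + 320 + 455 + 93 + 104 + 211 = 2317
Divide by 9: 2317 / 9 = 257.44

257.44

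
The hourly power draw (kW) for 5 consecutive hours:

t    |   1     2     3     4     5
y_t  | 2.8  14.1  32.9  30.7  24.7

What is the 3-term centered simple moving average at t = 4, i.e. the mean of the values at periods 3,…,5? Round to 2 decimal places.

29.43

Sum of periods 3–5: 32.9 + 30.7 + 24.7 = 88.3
Divide by 3: 88.3 / 3 = 29.43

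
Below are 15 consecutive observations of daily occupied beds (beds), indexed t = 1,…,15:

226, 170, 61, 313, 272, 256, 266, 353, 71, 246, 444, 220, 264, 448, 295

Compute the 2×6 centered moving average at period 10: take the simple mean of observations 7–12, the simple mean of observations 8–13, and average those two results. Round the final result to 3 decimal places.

266.500

Sum over 7–12: 266 + 353 + 71 + 246 + 444 + 220 = 1600
Sum over 8–13: 353 + 71 + 246 + 444 + 220 + 264 = 1598
CMA at t=10 = (1600 + 1598) / (2·6) = 3198 / 12 = 266.500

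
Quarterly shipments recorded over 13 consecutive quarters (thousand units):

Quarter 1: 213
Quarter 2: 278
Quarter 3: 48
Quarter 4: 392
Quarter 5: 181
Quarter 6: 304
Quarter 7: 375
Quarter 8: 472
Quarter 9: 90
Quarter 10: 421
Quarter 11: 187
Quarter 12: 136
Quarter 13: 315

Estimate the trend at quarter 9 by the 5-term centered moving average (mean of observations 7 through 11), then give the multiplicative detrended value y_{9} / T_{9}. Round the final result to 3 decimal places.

Trend T_9 = (375 + 472 + 90 + 421 + 187) / 5 = 1545/5 = 309.00000
Ratio to trend: 90 / 309.00000 = 0.291

0.291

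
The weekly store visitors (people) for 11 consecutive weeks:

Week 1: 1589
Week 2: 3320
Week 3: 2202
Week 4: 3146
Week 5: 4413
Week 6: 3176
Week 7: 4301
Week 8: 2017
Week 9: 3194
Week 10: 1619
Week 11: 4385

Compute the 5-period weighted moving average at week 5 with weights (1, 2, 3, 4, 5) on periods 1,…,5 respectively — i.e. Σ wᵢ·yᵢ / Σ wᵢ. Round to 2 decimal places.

3298.93

Weighted sum: 1·1589 + 2·3320 + 3·2202 + 4·3146 + 5·4413 = 1589 + 6640 + 6606 + 12584 + 22065 = 49484
Weight total: 1 + 2 + 3 + 4 + 5 = 15
WMA = 49484 / 15 = 3298.93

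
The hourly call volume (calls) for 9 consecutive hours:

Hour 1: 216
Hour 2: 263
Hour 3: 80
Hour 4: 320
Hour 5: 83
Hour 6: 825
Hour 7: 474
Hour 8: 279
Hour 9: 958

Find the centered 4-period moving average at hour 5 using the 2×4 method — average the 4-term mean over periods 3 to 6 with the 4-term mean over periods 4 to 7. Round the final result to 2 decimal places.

Sum over 3–6: 80 + 320 + 83 + 825 = 1308
Sum over 4–7: 320 + 83 + 825 + 474 = 1702
CMA at t=5 = (1308 + 1702) / (2·4) = 3010 / 8 = 376.25

376.25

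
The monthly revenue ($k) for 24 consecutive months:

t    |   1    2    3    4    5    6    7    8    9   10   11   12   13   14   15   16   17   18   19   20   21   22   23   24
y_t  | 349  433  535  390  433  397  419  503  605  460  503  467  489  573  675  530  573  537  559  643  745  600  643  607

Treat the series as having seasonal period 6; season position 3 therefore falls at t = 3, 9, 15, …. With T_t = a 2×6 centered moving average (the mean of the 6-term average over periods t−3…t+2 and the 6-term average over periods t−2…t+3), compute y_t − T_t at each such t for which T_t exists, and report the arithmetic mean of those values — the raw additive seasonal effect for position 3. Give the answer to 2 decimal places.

118.00

Season position 3 occurs at t = 9, 15, 21 (where T_t is defined).
t=9: T_9 = 487.0000; y_9 − T_9 = 605 − 487.0000 = 118.0000
t=15: T_15 = 557.0000; y_15 − T_15 = 675 − 557.0000 = 118.0000
t=21: T_21 = 627.0000; y_21 − T_21 = 745 − 627.0000 = 118.0000
Mean deviation: (118.0000 + 118.0000 + 118.0000) / 3 = 118.00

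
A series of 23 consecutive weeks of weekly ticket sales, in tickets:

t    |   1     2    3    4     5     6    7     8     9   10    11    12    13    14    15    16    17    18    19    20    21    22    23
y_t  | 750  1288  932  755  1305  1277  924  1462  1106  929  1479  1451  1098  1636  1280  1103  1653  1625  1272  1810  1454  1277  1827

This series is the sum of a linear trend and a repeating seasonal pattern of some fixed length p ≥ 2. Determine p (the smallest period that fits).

First differences y_{t+1} − y_t: 538, -356, -177, 550, -28, -353, 538, -356, -177, 550, -28, -353, 538, -356, …
The difference pattern repeats every 6 terms and not for any smaller step, so p = 6.

6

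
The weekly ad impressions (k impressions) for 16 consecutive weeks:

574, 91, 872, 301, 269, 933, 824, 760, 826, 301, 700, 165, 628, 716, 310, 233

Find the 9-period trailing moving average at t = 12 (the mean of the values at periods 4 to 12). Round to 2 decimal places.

Sum of periods 4–12: 301 + 269 + 933 + 824 + 760 + 826 + 301 + 700 + 165 = 5079
Divide by 9: 5079 / 9 = 564.33

564.33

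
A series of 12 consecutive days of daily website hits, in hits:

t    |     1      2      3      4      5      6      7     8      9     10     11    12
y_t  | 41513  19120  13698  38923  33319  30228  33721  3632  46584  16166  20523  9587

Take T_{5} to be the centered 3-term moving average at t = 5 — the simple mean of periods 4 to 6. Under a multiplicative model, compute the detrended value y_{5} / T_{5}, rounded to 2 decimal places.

Trend T_5 = (38923 + 33319 + 30228) / 3 = 102470/3 = 34156.6667
Ratio to trend: 33319 / 34156.6667 = 0.98

0.98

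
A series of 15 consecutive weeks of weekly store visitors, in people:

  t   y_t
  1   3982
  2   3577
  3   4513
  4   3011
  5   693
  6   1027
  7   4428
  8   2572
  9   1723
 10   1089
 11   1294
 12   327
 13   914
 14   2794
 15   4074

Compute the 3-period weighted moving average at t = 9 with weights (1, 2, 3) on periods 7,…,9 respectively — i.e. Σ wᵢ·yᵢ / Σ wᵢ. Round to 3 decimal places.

Weighted sum: 1·4428 + 2·2572 + 3·1723 = 4428 + 5144 + 5169 = 14741
Weight total: 1 + 2 + 3 = 6
WMA = 14741 / 6 = 2456.833

2456.833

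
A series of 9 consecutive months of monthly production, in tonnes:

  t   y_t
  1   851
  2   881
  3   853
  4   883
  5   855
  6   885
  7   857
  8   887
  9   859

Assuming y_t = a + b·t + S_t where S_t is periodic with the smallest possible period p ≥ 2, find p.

First differences y_{t+1} − y_t: 30, -28, 30, -28, 30, -28, …
The difference pattern repeats every 2 terms and not for any smaller step, so p = 2.

2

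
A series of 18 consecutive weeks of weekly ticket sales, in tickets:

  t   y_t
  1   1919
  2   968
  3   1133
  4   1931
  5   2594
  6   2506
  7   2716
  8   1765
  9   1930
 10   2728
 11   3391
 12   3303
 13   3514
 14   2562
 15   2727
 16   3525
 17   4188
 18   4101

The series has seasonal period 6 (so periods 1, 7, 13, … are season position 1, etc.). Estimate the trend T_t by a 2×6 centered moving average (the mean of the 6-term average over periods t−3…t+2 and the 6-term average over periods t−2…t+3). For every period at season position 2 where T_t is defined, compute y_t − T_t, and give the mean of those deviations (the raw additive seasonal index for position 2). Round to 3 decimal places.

Season position 2 occurs at t = 8, 14 (where T_t is defined).
t=8: T_8 = 2439.58333; y_8 − T_8 = 1765 − 2439.58333 = -674.58333
t=14: T_14 = 3236.75000; y_14 − T_14 = 2562 − 3236.75000 = -674.75000
Mean deviation: (-674.58333 + -674.75000) / 2 = -674.667

-674.667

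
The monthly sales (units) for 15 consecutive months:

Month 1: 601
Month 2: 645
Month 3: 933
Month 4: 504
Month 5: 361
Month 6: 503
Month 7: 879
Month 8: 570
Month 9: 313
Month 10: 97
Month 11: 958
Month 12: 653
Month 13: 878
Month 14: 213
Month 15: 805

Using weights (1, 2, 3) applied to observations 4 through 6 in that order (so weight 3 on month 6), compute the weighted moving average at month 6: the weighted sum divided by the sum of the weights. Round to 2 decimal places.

455.83

Weighted sum: 1·504 + 2·361 + 3·503 = 504 + 722 + 1509 = 2735
Weight total: 1 + 2 + 3 = 6
WMA = 2735 / 6 = 455.83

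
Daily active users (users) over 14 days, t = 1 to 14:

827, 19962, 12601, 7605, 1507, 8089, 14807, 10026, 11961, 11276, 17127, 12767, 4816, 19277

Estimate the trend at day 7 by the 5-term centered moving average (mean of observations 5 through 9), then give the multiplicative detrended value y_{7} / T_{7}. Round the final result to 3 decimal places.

1.596

Trend T_7 = (1507 + 8089 + 14807 + 10026 + 11961) / 5 = 46390/5 = 9278.00000
Ratio to trend: 14807 / 9278.00000 = 1.596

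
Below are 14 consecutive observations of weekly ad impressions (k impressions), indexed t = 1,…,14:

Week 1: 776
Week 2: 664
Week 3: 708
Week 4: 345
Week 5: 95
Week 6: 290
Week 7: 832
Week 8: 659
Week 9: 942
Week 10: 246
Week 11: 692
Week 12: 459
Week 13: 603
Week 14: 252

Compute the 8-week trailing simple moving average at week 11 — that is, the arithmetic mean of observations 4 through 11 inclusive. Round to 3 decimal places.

Sum of periods 4–11: 345 + 95 + 290 + 832 + 659 + 942 + 246 + 692 = 4101
Divide by 8: 4101 / 8 = 512.625

512.625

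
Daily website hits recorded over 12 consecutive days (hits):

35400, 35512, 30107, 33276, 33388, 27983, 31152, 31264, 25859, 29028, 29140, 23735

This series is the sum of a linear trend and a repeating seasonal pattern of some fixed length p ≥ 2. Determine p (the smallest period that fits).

3

First differences y_{t+1} − y_t: 112, -5405, 3169, 112, -5405, 3169, 112, -5405, …
The difference pattern repeats every 3 terms and not for any smaller step, so p = 3.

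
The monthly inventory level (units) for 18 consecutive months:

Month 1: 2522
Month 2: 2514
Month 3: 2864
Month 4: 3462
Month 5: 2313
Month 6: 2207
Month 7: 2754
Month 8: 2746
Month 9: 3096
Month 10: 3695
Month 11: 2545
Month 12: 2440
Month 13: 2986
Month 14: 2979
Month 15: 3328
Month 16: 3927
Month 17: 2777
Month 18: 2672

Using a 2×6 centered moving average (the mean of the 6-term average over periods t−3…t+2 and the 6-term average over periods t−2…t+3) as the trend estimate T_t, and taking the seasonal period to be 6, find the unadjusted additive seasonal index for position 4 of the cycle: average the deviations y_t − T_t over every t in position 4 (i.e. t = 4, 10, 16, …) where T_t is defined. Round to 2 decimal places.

796.00

Season position 4 occurs at t = 4, 10 (where T_t is defined).
t=4: T_4 = 2666.3333; y_4 − T_4 = 3462 − 2666.3333 = 795.6667
t=10: T_10 = 2898.6667; y_10 − T_10 = 3695 − 2898.6667 = 796.3333
Mean deviation: (795.6667 + 796.3333) / 2 = 796.00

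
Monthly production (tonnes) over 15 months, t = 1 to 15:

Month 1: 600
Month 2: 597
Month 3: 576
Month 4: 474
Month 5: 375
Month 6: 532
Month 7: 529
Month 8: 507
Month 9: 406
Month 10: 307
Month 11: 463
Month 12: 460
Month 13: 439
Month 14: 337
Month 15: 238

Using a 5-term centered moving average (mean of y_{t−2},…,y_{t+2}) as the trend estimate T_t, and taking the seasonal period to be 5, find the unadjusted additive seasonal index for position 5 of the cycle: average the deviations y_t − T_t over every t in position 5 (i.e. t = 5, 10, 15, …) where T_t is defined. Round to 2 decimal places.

Season position 5 occurs at t = 5, 10 (where T_t is defined).
t=5: T_5 = 497.2000; y_5 − T_5 = 375 − 497.2000 = -122.2000
t=10: T_10 = 428.6000; y_10 − T_10 = 307 − 428.6000 = -121.6000
Mean deviation: (-122.2000 + -121.6000) / 2 = -121.90

-121.90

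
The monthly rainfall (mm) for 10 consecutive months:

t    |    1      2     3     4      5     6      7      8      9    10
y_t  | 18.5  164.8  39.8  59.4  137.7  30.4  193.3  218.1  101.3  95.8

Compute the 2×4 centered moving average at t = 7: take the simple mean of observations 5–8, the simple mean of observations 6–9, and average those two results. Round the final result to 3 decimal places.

140.325

Sum over 5–8: 137.7 + 30.4 + 193.3 + 218.1 = 579.5
Sum over 6–9: 30.4 + 193.3 + 218.1 + 101.3 = 543.1
CMA at t=7 = (579.5 + 543.1) / (2·4) = 1122.6 / 8 = 140.325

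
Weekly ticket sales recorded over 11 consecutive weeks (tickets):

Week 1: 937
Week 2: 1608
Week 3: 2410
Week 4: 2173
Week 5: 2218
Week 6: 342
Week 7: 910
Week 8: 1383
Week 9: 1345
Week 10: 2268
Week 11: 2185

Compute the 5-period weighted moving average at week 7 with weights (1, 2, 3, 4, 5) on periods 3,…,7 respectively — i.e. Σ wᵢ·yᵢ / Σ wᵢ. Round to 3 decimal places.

1288.533

Weighted sum: 1·2410 + 2·2173 + 3·2218 + 4·342 + 5·910 = 2410 + 4346 + 6654 + 1368 + 4550 = 19328
Weight total: 1 + 2 + 3 + 4 + 5 = 15
WMA = 19328 / 15 = 1288.533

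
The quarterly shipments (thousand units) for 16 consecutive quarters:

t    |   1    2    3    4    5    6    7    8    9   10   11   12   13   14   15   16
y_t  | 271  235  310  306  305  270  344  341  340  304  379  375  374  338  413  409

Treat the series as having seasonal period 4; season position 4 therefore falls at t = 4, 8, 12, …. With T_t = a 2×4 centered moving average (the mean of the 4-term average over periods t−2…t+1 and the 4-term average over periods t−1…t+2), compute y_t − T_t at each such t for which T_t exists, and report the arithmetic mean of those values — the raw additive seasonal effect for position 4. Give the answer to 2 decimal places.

Season position 4 occurs at t = 4, 8, 12 (where T_t is defined).
t=4: T_4 = 293.3750; y_4 − T_4 = 306 − 293.3750 = 12.6250
t=8: T_8 = 328.0000; y_8 − T_8 = 341 − 328.0000 = 13.0000
t=12: T_12 = 362.2500; y_12 − T_12 = 375 − 362.2500 = 12.7500
Mean deviation: (12.6250 + 13.0000 + 12.7500) / 3 = 12.79

12.79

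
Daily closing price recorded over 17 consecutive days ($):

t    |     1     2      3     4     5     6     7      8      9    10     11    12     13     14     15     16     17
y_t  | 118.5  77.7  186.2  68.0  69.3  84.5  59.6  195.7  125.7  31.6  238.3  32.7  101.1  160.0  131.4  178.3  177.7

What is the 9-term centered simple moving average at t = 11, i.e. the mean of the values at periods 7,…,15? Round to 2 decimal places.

Sum of periods 7–15: 59.6 + 195.7 + 125.7 + 31.6 + 238.3 + 32.7 + 101.1 + 160.0 + 131.4 = 1076.1
Divide by 9: 1076.1 / 9 = 119.57

119.57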